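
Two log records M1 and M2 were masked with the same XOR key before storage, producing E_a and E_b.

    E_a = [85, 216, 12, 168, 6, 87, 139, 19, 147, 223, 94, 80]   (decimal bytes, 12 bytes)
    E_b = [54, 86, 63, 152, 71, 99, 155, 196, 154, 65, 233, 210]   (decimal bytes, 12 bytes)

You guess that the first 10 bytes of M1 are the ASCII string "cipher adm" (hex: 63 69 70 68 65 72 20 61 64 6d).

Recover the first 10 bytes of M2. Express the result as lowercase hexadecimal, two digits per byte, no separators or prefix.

First, E_a ⊕ E_b = (M1 ⊕ K) ⊕ (M2 ⊕ K) = M1 ⊕ M2, so the key drops out. Then M2 = (M1 ⊕ M2) ⊕ M1 over the first 10 bytes.
byte 0: (55 ^ 36) ^ 63 = 63 ^ 63 = 00
byte 1: (d8 ^ 56) ^ 69 = 8e ^ 69 = e7
byte 2: (0c ^ 3f) ^ 70 = 33 ^ 70 = 43
byte 3: (a8 ^ 98) ^ 68 = 30 ^ 68 = 58
byte 4: (06 ^ 47) ^ 65 = 41 ^ 65 = 24
byte 5: (57 ^ 63) ^ 72 = 34 ^ 72 = 46
byte 6: (8b ^ 9b) ^ 20 = 10 ^ 20 = 30
byte 7: (13 ^ c4) ^ 61 = d7 ^ 61 = b6
byte 8: (93 ^ 9a) ^ 64 = 09 ^ 64 = 6d
byte 9: (df ^ 41) ^ 6d = 9e ^ 6d = f3

00e74358244630b66df3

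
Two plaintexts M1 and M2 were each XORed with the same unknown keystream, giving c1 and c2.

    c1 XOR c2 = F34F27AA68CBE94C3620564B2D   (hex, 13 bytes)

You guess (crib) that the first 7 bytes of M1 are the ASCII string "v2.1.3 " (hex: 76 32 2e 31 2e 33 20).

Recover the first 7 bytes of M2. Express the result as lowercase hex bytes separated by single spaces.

Since c1 ⊕ c2 = M1 ⊕ M2, XORing with the guessed M1 bytes yields the corresponding M2 bytes: M2 = (c1 ⊕ c2) ⊕ M1.
f3 XOR 76 = 85
4f XOR 32 = 7d
27 XOR 2e = 09
aa XOR 31 = 9b
68 XOR 2e = 46
cb XOR 33 = f8
e9 XOR 20 = c9

85 7d 09 9b 46 f8 c9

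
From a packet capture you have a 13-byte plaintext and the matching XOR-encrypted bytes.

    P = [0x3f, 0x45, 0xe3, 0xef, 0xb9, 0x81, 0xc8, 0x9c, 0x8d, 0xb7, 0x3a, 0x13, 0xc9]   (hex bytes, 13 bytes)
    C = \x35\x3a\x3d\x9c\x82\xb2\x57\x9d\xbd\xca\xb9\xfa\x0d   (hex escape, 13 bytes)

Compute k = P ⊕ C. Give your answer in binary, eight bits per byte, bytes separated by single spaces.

Since C = P ⊕ k, XORing both sides with P gives k = P ⊕ C.
byte 0: 00111111 XOR 00110101 = 00001010
byte 1: 01000101 XOR 00111010 = 01111111
byte 2: 11100011 XOR 00111101 = 11011110
byte 3: 11101111 XOR 10011100 = 01110011
byte 4: 10111001 XOR 10000010 = 00111011
byte 5: 10000001 XOR 10110010 = 00110011
byte 6: 11001000 XOR 01010111 = 10011111
byte 7: 10011100 XOR 10011101 = 00000001
byte 8: 10001101 XOR 10111101 = 00110000
byte 9: 10110111 XOR 11001010 = 01111101
byte 10: 00111010 XOR 10111001 = 10000011
byte 11: 00010011 XOR 11111010 = 11101001
byte 12: 11001001 XOR 00001101 = 11000100

00001010 01111111 11011110 01110011 00111011 00110011 10011111 00000001 00110000 01111101 10000011 11101001 11000100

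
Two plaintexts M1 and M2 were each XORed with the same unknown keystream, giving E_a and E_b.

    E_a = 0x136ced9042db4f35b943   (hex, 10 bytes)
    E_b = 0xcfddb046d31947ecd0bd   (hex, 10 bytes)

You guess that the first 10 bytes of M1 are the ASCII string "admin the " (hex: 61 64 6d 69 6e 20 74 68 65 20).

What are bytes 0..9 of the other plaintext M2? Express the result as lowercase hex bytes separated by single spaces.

First, E_a ⊕ E_b = (M1 ⊕ K) ⊕ (M2 ⊕ K) = M1 ⊕ M2, so the key drops out. Then M2 = (M1 ⊕ M2) ⊕ M1 over the first 10 bytes.
byte 0: (13 xor cf) xor 61 = dc xor 61 = bd
byte 1: (6c xor dd) xor 64 = b1 xor 64 = d5
byte 2: (ed xor b0) xor 6d = 5d xor 6d = 30
byte 3: (90 xor 46) xor 69 = d6 xor 69 = bf
byte 4: (42 xor d3) xor 6e = 91 xor 6e = ff
byte 5: (db xor 19) xor 20 = c2 xor 20 = e2
byte 6: (4f xor 47) xor 74 = 08 xor 74 = 7c
byte 7: (35 xor ec) xor 68 = d9 xor 68 = b1
byte 8: (b9 xor d0) xor 65 = 69 xor 65 = 0c
byte 9: (43 xor bd) xor 20 = fe xor 20 = de

bd d5 30 bf ff e2 7c b1 0c de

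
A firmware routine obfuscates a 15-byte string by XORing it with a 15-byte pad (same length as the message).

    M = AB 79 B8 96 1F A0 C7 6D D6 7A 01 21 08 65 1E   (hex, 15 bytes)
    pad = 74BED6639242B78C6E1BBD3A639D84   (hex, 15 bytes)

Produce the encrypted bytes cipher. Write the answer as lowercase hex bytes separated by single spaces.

XOR is its own inverse, so applying the key byte-wise gives the result directly.
ab XOR 74 = df
79 XOR be = c7
b8 XOR d6 = 6e
96 XOR 63 = f5
1f XOR 92 = 8d
a0 XOR 42 = e2
c7 XOR b7 = 70
6d XOR 8c = e1
d6 XOR 6e = b8
7a XOR 1b = 61
01 XOR bd = bc
21 XOR 3a = 1b
08 XOR 63 = 6b
65 XOR 9d = f8
1e XOR 84 = 9a

df c7 6e f5 8d e2 70 e1 b8 61 bc 1b 6b f8 9a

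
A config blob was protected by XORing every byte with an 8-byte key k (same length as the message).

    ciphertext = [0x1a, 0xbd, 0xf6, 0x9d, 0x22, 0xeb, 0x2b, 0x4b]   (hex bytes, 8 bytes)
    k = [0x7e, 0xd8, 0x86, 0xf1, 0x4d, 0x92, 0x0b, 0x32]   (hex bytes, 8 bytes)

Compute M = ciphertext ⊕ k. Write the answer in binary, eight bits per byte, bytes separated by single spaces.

byte 0:  26 XOR 126 = 100
byte 1: 189 XOR 216 = 101
byte 2: 246 XOR 134 = 112
byte 3: 157 XOR 241 = 108
byte 4:  34 XOR  77 = 111
byte 5: 235 XOR 146 = 121
byte 6:  43 XOR  11 =  32
byte 7:  75 XOR  50 = 121

01100100 01100101 01110000 01101100 01101111 01111001 00100000 01111001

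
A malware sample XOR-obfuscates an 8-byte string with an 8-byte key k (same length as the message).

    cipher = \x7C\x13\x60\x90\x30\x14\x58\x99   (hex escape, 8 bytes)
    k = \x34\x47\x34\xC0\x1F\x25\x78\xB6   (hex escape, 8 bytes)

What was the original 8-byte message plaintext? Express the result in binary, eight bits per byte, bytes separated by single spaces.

01001000 01010100 01010100 01010000 00101111 00110001 00100000 00101111

byte 0: 124 xor  52 =  72
byte 1:  19 xor  71 =  84
byte 2:  96 xor  52 =  84
byte 3: 144 xor 192 =  80
byte 4:  48 xor  31 =  47
byte 5:  20 xor  37 =  49
byte 6:  88 xor 120 =  32
byte 7: 153 xor 182 =  47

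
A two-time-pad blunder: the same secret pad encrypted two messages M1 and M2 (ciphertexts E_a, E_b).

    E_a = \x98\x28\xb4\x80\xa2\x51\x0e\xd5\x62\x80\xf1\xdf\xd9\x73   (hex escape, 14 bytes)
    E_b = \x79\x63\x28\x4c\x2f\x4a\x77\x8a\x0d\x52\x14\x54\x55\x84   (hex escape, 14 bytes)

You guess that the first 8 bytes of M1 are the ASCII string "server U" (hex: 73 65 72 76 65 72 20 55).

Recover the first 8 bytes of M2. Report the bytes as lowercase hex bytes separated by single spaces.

92 2e ee ba e8 69 59 0a

First, E_a ⊕ E_b = (M1 ⊕ K) ⊕ (M2 ⊕ K) = M1 ⊕ M2, so the key drops out. Then M2 = (M1 ⊕ M2) ⊕ M1 over the first 8 bytes.
byte 0: (98 ^ 79) ^ 73 = e1 ^ 73 = 92
byte 1: (28 ^ 63) ^ 65 = 4b ^ 65 = 2e
byte 2: (b4 ^ 28) ^ 72 = 9c ^ 72 = ee
byte 3: (80 ^ 4c) ^ 76 = cc ^ 76 = ba
byte 4: (a2 ^ 2f) ^ 65 = 8d ^ 65 = e8
byte 5: (51 ^ 4a) ^ 72 = 1b ^ 72 = 69
byte 6: (0e ^ 77) ^ 20 = 79 ^ 20 = 59
byte 7: (d5 ^ 8a) ^ 55 = 5f ^ 55 = 0a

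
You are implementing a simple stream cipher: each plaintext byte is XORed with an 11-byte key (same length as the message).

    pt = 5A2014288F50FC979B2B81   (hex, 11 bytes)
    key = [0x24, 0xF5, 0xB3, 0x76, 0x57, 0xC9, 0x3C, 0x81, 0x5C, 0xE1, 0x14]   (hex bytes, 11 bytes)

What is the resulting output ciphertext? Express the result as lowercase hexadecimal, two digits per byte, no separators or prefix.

7ed5a75ed899c016c7ca95

XOR is its own inverse, so applying the key byte-wise gives the result directly.
01011010 xor 00100100 = 01111110
00100000 xor 11110101 = 11010101
00010100 xor 10110011 = 10100111
00101000 xor 01110110 = 01011110
10001111 xor 01010111 = 11011000
01010000 xor 11001001 = 10011001
11111100 xor 00111100 = 11000000
10010111 xor 10000001 = 00010110
10011011 xor 01011100 = 11000111
00101011 xor 11100001 = 11001010
10000001 xor 00010100 = 10010101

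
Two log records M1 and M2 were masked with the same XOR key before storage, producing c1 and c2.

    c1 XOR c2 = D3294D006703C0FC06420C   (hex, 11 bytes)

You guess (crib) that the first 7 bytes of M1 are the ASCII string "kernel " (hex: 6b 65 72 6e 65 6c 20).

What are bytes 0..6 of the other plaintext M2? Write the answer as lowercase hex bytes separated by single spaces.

b8 4c 3f 6e 02 6f e0

Since c1 ⊕ c2 = M1 ⊕ M2, XORing with the guessed M1 bytes yields the corresponding M2 bytes: M2 = (c1 ⊕ c2) ⊕ M1.
11010011 xor 01101011 = 10111000
00101001 xor 01100101 = 01001100
01001101 xor 01110010 = 00111111
00000000 xor 01101110 = 01101110
01100111 xor 01100101 = 00000010
00000011 xor 01101100 = 01101111
11000000 xor 00100000 = 11100000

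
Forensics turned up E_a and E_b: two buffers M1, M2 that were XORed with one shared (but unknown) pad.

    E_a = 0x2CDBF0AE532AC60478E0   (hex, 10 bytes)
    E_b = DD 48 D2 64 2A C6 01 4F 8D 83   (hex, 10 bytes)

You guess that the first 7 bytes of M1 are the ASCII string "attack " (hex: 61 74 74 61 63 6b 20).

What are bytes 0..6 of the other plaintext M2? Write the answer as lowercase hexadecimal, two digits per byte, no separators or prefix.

First, E_a ⊕ E_b = (M1 ⊕ K) ⊕ (M2 ⊕ K) = M1 ⊕ M2, so the key drops out. Then M2 = (M1 ⊕ M2) ⊕ M1 over the first 7 bytes.
byte 0: (2c ⊕ dd) ⊕ 61 = f1 ⊕ 61 = 90
byte 1: (db ⊕ 48) ⊕ 74 = 93 ⊕ 74 = e7
byte 2: (f0 ⊕ d2) ⊕ 74 = 22 ⊕ 74 = 56
byte 3: (ae ⊕ 64) ⊕ 61 = ca ⊕ 61 = ab
byte 4: (53 ⊕ 2a) ⊕ 63 = 79 ⊕ 63 = 1a
byte 5: (2a ⊕ c6) ⊕ 6b = ec ⊕ 6b = 87
byte 6: (c6 ⊕ 01) ⊕ 20 = c7 ⊕ 20 = e7

90e756ab1a87e7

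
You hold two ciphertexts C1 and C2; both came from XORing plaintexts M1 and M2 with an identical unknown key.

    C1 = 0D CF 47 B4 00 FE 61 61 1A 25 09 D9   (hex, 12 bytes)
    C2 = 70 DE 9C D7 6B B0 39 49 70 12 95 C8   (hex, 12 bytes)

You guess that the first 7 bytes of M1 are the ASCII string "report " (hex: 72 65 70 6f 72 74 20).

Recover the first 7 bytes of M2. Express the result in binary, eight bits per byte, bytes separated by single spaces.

First, C1 ⊕ C2 = (M1 ⊕ K) ⊕ (M2 ⊕ K) = M1 ⊕ M2, so the key drops out. Then M2 = (M1 ⊕ M2) ⊕ M1 over the first 7 bytes.
byte 0: (0d ^ 70) ^ 72 = 7d ^ 72 = 0f
byte 1: (cf ^ de) ^ 65 = 11 ^ 65 = 74
byte 2: (47 ^ 9c) ^ 70 = db ^ 70 = ab
byte 3: (b4 ^ d7) ^ 6f = 63 ^ 6f = 0c
byte 4: (00 ^ 6b) ^ 72 = 6b ^ 72 = 19
byte 5: (fe ^ b0) ^ 74 = 4e ^ 74 = 3a
byte 6: (61 ^ 39) ^ 20 = 58 ^ 20 = 78

00001111 01110100 10101011 00001100 00011001 00111010 01111000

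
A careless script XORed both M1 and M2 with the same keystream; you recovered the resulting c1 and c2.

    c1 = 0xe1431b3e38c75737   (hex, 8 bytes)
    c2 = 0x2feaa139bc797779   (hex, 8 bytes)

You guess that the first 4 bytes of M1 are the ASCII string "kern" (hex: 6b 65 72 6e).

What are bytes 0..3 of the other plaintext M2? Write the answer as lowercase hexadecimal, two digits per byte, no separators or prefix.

a5ccc869

First, c1 ⊕ c2 = (M1 ⊕ K) ⊕ (M2 ⊕ K) = M1 ⊕ M2, so the key drops out. Then M2 = (M1 ⊕ M2) ⊕ M1 over the first 4 bytes.
byte 0: (e1 xor 2f) xor 6b = ce xor 6b = a5
byte 1: (43 xor ea) xor 65 = a9 xor 65 = cc
byte 2: (1b xor a1) xor 72 = ba xor 72 = c8
byte 3: (3e xor 39) xor 6e = 07 xor 6e = 69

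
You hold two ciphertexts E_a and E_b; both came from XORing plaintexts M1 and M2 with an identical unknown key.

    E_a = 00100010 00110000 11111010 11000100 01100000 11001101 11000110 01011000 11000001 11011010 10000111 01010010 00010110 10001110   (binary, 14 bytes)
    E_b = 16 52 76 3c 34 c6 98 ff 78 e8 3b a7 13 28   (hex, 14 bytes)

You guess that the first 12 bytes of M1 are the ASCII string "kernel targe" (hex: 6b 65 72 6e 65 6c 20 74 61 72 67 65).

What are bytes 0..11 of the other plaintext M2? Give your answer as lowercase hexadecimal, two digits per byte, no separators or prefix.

First, E_a ⊕ E_b = (M1 ⊕ K) ⊕ (M2 ⊕ K) = M1 ⊕ M2, so the key drops out. Then M2 = (M1 ⊕ M2) ⊕ M1 over the first 12 bytes.
byte 0: (22 ^ 16) ^ 6b = 34 ^ 6b = 5f
byte 1: (30 ^ 52) ^ 65 = 62 ^ 65 = 07
byte 2: (fa ^ 76) ^ 72 = 8c ^ 72 = fe
byte 3: (c4 ^ 3c) ^ 6e = f8 ^ 6e = 96
byte 4: (60 ^ 34) ^ 65 = 54 ^ 65 = 31
byte 5: (cd ^ c6) ^ 6c = 0b ^ 6c = 67
byte 6: (c6 ^ 98) ^ 20 = 5e ^ 20 = 7e
byte 7: (58 ^ ff) ^ 74 = a7 ^ 74 = d3
byte 8: (c1 ^ 78) ^ 61 = b9 ^ 61 = d8
byte 9: (da ^ e8) ^ 72 = 32 ^ 72 = 40
byte 10: (87 ^ 3b) ^ 67 = bc ^ 67 = db
byte 11: (52 ^ a7) ^ 65 = f5 ^ 65 = 90

5f07fe9631677ed3d840db90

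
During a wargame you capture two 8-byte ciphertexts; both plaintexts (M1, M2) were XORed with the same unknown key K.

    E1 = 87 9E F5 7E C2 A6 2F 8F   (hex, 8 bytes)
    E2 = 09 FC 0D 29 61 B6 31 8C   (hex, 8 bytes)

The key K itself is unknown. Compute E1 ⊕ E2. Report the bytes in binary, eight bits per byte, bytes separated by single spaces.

E1 ⊕ E2 = (M1 ⊕ K) ⊕ (M2 ⊕ K) = M1 ⊕ M2 — the shared key cancels under XOR.
10000111 ^ 00001001 = 10001110
10011110 ^ 11111100 = 01100010
11110101 ^ 00001101 = 11111000
01111110 ^ 00101001 = 01010111
11000010 ^ 01100001 = 10100011
10100110 ^ 10110110 = 00010000
00101111 ^ 00110001 = 00011110
10001111 ^ 10001100 = 00000011

10001110 01100010 11111000 01010111 10100011 00010000 00011110 00000011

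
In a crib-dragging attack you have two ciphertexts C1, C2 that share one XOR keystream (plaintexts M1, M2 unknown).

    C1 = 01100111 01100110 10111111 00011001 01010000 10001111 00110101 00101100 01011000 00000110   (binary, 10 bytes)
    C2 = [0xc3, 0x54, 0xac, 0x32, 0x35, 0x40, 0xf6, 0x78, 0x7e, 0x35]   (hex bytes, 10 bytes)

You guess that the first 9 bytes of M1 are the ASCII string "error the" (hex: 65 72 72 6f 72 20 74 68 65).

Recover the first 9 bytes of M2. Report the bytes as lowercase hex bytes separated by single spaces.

c1 40 61 44 17 ef b7 3c 43

First, C1 ⊕ C2 = (M1 ⊕ K) ⊕ (M2 ⊕ K) = M1 ⊕ M2, so the key drops out. Then M2 = (M1 ⊕ M2) ⊕ M1 over the first 9 bytes.
byte 0: (67 ⊕ c3) ⊕ 65 = a4 ⊕ 65 = c1
byte 1: (66 ⊕ 54) ⊕ 72 = 32 ⊕ 72 = 40
byte 2: (bf ⊕ ac) ⊕ 72 = 13 ⊕ 72 = 61
byte 3: (19 ⊕ 32) ⊕ 6f = 2b ⊕ 6f = 44
byte 4: (50 ⊕ 35) ⊕ 72 = 65 ⊕ 72 = 17
byte 5: (8f ⊕ 40) ⊕ 20 = cf ⊕ 20 = ef
byte 6: (35 ⊕ f6) ⊕ 74 = c3 ⊕ 74 = b7
byte 7: (2c ⊕ 78) ⊕ 68 = 54 ⊕ 68 = 3c
byte 8: (58 ⊕ 7e) ⊕ 65 = 26 ⊕ 65 = 43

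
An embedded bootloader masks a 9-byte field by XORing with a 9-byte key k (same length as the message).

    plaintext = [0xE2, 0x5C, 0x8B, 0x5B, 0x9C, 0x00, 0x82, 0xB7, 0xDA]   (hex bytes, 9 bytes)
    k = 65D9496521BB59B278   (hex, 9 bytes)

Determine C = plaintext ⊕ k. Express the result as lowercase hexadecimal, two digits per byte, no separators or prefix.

8785c23ebdbbdb05a2

XOR is its own inverse, so applying the key byte-wise gives the result directly.
e2 ^ 65 = 87
5c ^ d9 = 85
8b ^ 49 = c2
5b ^ 65 = 3e
9c ^ 21 = bd
00 ^ bb = bb
82 ^ 59 = db
b7 ^ b2 = 05
da ^ 78 = a2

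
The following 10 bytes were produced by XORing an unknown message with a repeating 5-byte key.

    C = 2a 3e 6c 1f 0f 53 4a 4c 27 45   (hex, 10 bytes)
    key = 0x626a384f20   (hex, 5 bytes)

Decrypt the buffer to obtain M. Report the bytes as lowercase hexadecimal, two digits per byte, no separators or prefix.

485454502f3120746865

The 5-byte key repeats, so the effective keystream is 62 6a 38 4f 20 62 6a 38 4f 20.
byte 0: 2a xor 62 = 48
byte 1: 3e xor 6a = 54
byte 2: 6c xor 38 = 54
byte 3: 1f xor 4f = 50
byte 4: 0f xor 20 = 2f
byte 5: 53 xor 62 = 31
byte 6: 4a xor 6a = 20
byte 7: 4c xor 38 = 74
byte 8: 27 xor 4f = 68
byte 9: 45 xor 20 = 65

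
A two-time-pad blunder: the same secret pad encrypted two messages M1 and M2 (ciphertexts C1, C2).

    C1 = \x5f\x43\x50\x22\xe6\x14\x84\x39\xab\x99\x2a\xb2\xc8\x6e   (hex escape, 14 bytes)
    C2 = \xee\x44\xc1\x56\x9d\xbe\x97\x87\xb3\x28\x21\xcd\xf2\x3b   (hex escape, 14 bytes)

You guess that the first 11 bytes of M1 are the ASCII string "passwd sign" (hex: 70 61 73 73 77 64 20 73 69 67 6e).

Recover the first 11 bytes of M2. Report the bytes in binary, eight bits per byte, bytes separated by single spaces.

First, C1 ⊕ C2 = (M1 ⊕ K) ⊕ (M2 ⊕ K) = M1 ⊕ M2, so the key drops out. Then M2 = (M1 ⊕ M2) ⊕ M1 over the first 11 bytes.
byte 0: (5f ^ ee) ^ 70 = b1 ^ 70 = c1
byte 1: (43 ^ 44) ^ 61 = 07 ^ 61 = 66
byte 2: (50 ^ c1) ^ 73 = 91 ^ 73 = e2
byte 3: (22 ^ 56) ^ 73 = 74 ^ 73 = 07
byte 4: (e6 ^ 9d) ^ 77 = 7b ^ 77 = 0c
byte 5: (14 ^ be) ^ 64 = aa ^ 64 = ce
byte 6: (84 ^ 97) ^ 20 = 13 ^ 20 = 33
byte 7: (39 ^ 87) ^ 73 = be ^ 73 = cd
byte 8: (ab ^ b3) ^ 69 = 18 ^ 69 = 71
byte 9: (99 ^ 28) ^ 67 = b1 ^ 67 = d6
byte 10: (2a ^ 21) ^ 6e = 0b ^ 6e = 65

11000001 01100110 11100010 00000111 00001100 11001110 00110011 11001101 01110001 11010110 01100101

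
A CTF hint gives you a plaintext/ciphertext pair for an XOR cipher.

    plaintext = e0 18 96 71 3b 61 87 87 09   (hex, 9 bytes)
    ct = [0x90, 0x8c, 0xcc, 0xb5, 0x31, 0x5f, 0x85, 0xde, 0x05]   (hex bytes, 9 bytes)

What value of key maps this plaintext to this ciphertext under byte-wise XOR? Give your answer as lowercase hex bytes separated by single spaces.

70 94 5a c4 0a 3e 02 59 0c

Since ct = plaintext ⊕ key, XORing both sides with plaintext gives key = plaintext ⊕ ct.
byte 0: e0 XOR 90 = 70
byte 1: 18 XOR 8c = 94
byte 2: 96 XOR cc = 5a
byte 3: 71 XOR b5 = c4
byte 4: 3b XOR 31 = 0a
byte 5: 61 XOR 5f = 3e
byte 6: 87 XOR 85 = 02
byte 7: 87 XOR de = 59
byte 8: 09 XOR 05 = 0c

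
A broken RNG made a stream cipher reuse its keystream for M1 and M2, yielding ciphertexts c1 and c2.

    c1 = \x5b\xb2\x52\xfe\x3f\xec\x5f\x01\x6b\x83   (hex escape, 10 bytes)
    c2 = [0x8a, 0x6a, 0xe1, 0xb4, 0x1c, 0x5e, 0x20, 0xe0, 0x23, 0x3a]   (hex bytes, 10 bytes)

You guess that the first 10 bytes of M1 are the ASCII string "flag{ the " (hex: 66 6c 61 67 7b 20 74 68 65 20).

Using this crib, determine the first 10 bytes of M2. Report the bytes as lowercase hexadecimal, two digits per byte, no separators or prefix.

First, c1 ⊕ c2 = (M1 ⊕ K) ⊕ (M2 ⊕ K) = M1 ⊕ M2, so the key drops out. Then M2 = (M1 ⊕ M2) ⊕ M1 over the first 10 bytes.
byte 0: (5b XOR 8a) XOR 66 = d1 XOR 66 = b7
byte 1: (b2 XOR 6a) XOR 6c = d8 XOR 6c = b4
byte 2: (52 XOR e1) XOR 61 = b3 XOR 61 = d2
byte 3: (fe XOR b4) XOR 67 = 4a XOR 67 = 2d
byte 4: (3f XOR 1c) XOR 7b = 23 XOR 7b = 58
byte 5: (ec XOR 5e) XOR 20 = b2 XOR 20 = 92
byte 6: (5f XOR 20) XOR 74 = 7f XOR 74 = 0b
byte 7: (01 XOR e0) XOR 68 = e1 XOR 68 = 89
byte 8: (6b XOR 23) XOR 65 = 48 XOR 65 = 2d
byte 9: (83 XOR 3a) XOR 20 = b9 XOR 20 = 99

b7b4d22d58920b892d99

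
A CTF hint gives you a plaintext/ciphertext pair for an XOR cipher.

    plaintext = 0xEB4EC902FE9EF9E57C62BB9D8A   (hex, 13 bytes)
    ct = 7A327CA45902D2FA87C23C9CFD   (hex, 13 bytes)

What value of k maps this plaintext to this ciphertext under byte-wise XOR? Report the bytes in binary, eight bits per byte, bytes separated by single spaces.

Since ct = plaintext ⊕ k, XORing both sides with plaintext gives k = plaintext ⊕ ct.
byte 0: 11101011 XOR 01111010 = 10010001
byte 1: 01001110 XOR 00110010 = 01111100
byte 2: 11001001 XOR 01111100 = 10110101
byte 3: 00000010 XOR 10100100 = 10100110
byte 4: 11111110 XOR 01011001 = 10100111
byte 5: 10011110 XOR 00000010 = 10011100
byte 6: 11111001 XOR 11010010 = 00101011
byte 7: 11100101 XOR 11111010 = 00011111
byte 8: 01111100 XOR 10000111 = 11111011
byte 9: 01100010 XOR 11000010 = 10100000
byte 10: 10111011 XOR 00111100 = 10000111
byte 11: 10011101 XOR 10011100 = 00000001
byte 12: 10001010 XOR 11111101 = 01110111

10010001 01111100 10110101 10100110 10100111 10011100 00101011 00011111 11111011 10100000 10000111 00000001 01110111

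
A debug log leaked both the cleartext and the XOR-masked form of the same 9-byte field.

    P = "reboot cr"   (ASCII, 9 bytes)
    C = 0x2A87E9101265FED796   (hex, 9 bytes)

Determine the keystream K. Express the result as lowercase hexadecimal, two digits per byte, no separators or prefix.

Since C = P ⊕ K, XORing both sides with P gives K = P ⊕ C.
byte 0: 01110010 XOR 00101010 = 01011000
byte 1: 01100101 XOR 10000111 = 11100010
byte 2: 01100010 XOR 11101001 = 10001011
byte 3: 01101111 XOR 00010000 = 01111111
byte 4: 01101111 XOR 00010010 = 01111101
byte 5: 01110100 XOR 01100101 = 00010001
byte 6: 00100000 XOR 11111110 = 11011110
byte 7: 01100011 XOR 11010111 = 10110100
byte 8: 01110010 XOR 10010110 = 11100100

58e28b7f7d11deb4e4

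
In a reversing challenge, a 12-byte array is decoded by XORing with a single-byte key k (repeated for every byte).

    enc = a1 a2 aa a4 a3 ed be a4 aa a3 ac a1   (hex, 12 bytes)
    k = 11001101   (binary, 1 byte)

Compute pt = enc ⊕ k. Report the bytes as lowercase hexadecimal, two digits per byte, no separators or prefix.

6c6f67696e207369676e616c

The 1-byte key repeats, so the effective keystream is cd cd cd cd cd cd cd cd cd cd cd cd.
byte 0: a1 xor cd = 6c
byte 1: a2 xor cd = 6f
byte 2: aa xor cd = 67
byte 3: a4 xor cd = 69
byte 4: a3 xor cd = 6e
byte 5: ed xor cd = 20
byte 6: be xor cd = 73
byte 7: a4 xor cd = 69
byte 8: aa xor cd = 67
byte 9: a3 xor cd = 6e
byte 10: ac xor cd = 61
byte 11: a1 xor cd = 6c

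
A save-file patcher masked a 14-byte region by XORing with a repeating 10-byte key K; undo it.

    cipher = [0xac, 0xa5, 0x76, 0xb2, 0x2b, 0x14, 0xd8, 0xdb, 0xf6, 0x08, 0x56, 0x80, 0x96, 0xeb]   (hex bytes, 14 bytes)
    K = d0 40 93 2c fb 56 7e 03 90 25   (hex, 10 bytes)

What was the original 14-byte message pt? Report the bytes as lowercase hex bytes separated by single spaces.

7c e5 e5 9e d0 42 a6 d8 66 2d 86 c0 05 c7

The 10-byte key repeats, so the effective keystream is d0 40 93 2c fb 56 7e 03 90 25 d0 40 93 2c.
byte 0: 10101100 ^ 11010000 = 01111100
byte 1: 10100101 ^ 01000000 = 11100101
byte 2: 01110110 ^ 10010011 = 11100101
byte 3: 10110010 ^ 00101100 = 10011110
byte 4: 00101011 ^ 11111011 = 11010000
byte 5: 00010100 ^ 01010110 = 01000010
byte 6: 11011000 ^ 01111110 = 10100110
byte 7: 11011011 ^ 00000011 = 11011000
byte 8: 11110110 ^ 10010000 = 01100110
byte 9: 00001000 ^ 00100101 = 00101101
byte 10: 01010110 ^ 11010000 = 10000110
byte 11: 10000000 ^ 01000000 = 11000000
byte 12: 10010110 ^ 10010011 = 00000101
byte 13: 11101011 ^ 00101100 = 11000111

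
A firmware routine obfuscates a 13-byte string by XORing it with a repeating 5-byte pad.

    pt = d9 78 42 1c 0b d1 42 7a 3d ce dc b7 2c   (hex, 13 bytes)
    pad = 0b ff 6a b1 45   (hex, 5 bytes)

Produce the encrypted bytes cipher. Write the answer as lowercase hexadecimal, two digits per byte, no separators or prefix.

The 5-byte key repeats, so the effective keystream is 0b ff 6a b1 45 0b ff 6a b1 45 0b ff 6a.
byte 0: d9 ^ 0b = d2
byte 1: 78 ^ ff = 87
byte 2: 42 ^ 6a = 28
byte 3: 1c ^ b1 = ad
byte 4: 0b ^ 45 = 4e
byte 5: d1 ^ 0b = da
byte 6: 42 ^ ff = bd
byte 7: 7a ^ 6a = 10
byte 8: 3d ^ b1 = 8c
byte 9: ce ^ 45 = 8b
byte 10: dc ^ 0b = d7
byte 11: b7 ^ ff = 48
byte 12: 2c ^ 6a = 46

d28728ad4edabd108c8bd74846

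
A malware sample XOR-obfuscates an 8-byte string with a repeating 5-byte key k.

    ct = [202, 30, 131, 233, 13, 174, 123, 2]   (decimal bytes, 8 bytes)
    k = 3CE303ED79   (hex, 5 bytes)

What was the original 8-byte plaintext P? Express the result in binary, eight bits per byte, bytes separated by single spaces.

The 5-byte key repeats, so the effective keystream is 3c e3 03 ed 79 3c e3 03.
byte 0: 202 XOR  60 = 246
byte 1:  30 XOR 227 = 253
byte 2: 131 XOR   3 = 128
byte 3: 233 XOR 237 =   4
byte 4:  13 XOR 121 = 116
byte 5: 174 XOR  60 = 146
byte 6: 123 XOR 227 = 152
byte 7:   2 XOR   3 =   1

11110110 11111101 10000000 00000100 01110100 10010010 10011000 00000001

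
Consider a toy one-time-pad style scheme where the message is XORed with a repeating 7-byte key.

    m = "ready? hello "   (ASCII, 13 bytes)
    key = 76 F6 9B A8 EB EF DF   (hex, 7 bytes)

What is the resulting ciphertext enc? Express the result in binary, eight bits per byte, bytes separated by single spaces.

The 7-byte key repeats, so the effective keystream is 76 f6 9b a8 eb ef df 76 f6 9b a8 eb ef.
byte 0: 72 ^ 76 = 04
byte 1: 65 ^ f6 = 93
byte 2: 61 ^ 9b = fa
byte 3: 64 ^ a8 = cc
byte 4: 79 ^ eb = 92
byte 5: 3f ^ ef = d0
byte 6: 20 ^ df = ff
byte 7: 68 ^ 76 = 1e
byte 8: 65 ^ f6 = 93
byte 9: 6c ^ 9b = f7
byte 10: 6c ^ a8 = c4
byte 11: 6f ^ eb = 84
byte 12: 20 ^ ef = cf

00000100 10010011 11111010 11001100 10010010 11010000 11111111 00011110 10010011 11110111 11000100 10000100 11001111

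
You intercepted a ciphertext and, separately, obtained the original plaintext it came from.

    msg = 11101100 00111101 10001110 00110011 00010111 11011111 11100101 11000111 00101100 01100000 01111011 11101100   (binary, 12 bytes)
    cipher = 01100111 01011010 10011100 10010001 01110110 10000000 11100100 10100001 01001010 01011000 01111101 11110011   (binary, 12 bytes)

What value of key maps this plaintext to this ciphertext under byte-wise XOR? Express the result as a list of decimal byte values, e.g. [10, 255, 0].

Since cipher = msg ⊕ key, XORing both sides with msg gives key = msg ⊕ cipher.
ec XOR 67 = 8b
3d XOR 5a = 67
8e XOR 9c = 12
33 XOR 91 = a2
17 XOR 76 = 61
df XOR 80 = 5f
e5 XOR e4 = 01
c7 XOR a1 = 66
2c XOR 4a = 66
60 XOR 58 = 38
7b XOR 7d = 06
ec XOR f3 = 1f

[139, 103, 18, 162, 97, 95, 1, 102, 102, 56, 6, 31]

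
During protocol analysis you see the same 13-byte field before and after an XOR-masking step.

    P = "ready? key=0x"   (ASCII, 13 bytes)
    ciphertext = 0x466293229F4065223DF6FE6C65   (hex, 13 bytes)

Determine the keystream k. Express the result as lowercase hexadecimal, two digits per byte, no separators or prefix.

Since ciphertext = P ⊕ k, XORing both sides with P gives k = P ⊕ ciphertext.
byte 0: 72 XOR 46 = 34
byte 1: 65 XOR 62 = 07
byte 2: 61 XOR 93 = f2
byte 3: 64 XOR 22 = 46
byte 4: 79 XOR 9f = e6
byte 5: 3f XOR 40 = 7f
byte 6: 20 XOR 65 = 45
byte 7: 6b XOR 22 = 49
byte 8: 65 XOR 3d = 58
byte 9: 79 XOR f6 = 8f
byte 10: 3d XOR fe = c3
byte 11: 30 XOR 6c = 5c
byte 12: 78 XOR 65 = 1d

3407f246e67f4549588fc35c1d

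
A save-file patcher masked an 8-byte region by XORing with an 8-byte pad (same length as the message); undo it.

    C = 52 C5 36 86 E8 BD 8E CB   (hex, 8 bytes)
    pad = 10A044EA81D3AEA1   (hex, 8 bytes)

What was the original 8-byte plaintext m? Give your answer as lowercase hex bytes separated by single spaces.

 82 ^  16 =  66
197 ^ 160 = 101
 54 ^  68 = 114
134 ^ 234 = 108
232 ^ 129 = 105
189 ^ 211 = 110
142 ^ 174 =  32
203 ^ 161 = 106

42 65 72 6c 69 6e 20 6a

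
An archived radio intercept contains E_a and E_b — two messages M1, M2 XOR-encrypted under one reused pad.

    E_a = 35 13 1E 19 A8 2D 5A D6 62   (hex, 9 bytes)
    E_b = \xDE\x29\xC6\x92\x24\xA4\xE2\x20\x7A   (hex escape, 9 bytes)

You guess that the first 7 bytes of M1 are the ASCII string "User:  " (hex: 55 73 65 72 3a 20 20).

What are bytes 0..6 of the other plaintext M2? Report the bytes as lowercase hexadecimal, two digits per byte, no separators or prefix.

First, E_a ⊕ E_b = (M1 ⊕ K) ⊕ (M2 ⊕ K) = M1 ⊕ M2, so the key drops out. Then M2 = (M1 ⊕ M2) ⊕ M1 over the first 7 bytes.
byte 0: (35 ⊕ de) ⊕ 55 = eb ⊕ 55 = be
byte 1: (13 ⊕ 29) ⊕ 73 = 3a ⊕ 73 = 49
byte 2: (1e ⊕ c6) ⊕ 65 = d8 ⊕ 65 = bd
byte 3: (19 ⊕ 92) ⊕ 72 = 8b ⊕ 72 = f9
byte 4: (a8 ⊕ 24) ⊕ 3a = 8c ⊕ 3a = b6
byte 5: (2d ⊕ a4) ⊕ 20 = 89 ⊕ 20 = a9
byte 6: (5a ⊕ e2) ⊕ 20 = b8 ⊕ 20 = 98

be49bdf9b6a998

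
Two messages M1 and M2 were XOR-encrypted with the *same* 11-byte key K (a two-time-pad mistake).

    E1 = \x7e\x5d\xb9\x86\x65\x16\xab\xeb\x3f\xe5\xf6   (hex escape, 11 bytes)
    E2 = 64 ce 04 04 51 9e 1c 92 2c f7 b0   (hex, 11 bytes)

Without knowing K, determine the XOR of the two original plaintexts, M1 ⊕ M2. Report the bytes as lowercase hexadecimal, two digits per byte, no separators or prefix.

E1 ⊕ E2 = (M1 ⊕ K) ⊕ (M2 ⊕ K) = M1 ⊕ M2 — the shared key cancels under XOR.
7e XOR 64 = 1a
5d XOR ce = 93
b9 XOR 04 = bd
86 XOR 04 = 82
65 XOR 51 = 34
16 XOR 9e = 88
ab XOR 1c = b7
eb XOR 92 = 79
3f XOR 2c = 13
e5 XOR f7 = 12
f6 XOR b0 = 46

1a93bd823488b779131246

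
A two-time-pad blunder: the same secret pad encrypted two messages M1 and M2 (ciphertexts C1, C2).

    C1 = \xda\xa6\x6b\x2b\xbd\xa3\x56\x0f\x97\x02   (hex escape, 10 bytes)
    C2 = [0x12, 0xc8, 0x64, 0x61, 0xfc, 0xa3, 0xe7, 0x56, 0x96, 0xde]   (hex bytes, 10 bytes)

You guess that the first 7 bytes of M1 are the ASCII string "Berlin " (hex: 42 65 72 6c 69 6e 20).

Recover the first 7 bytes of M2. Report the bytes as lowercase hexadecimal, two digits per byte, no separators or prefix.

8a0b7d26286e91

First, C1 ⊕ C2 = (M1 ⊕ K) ⊕ (M2 ⊕ K) = M1 ⊕ M2, so the key drops out. Then M2 = (M1 ⊕ M2) ⊕ M1 over the first 7 bytes.
byte 0: (da xor 12) xor 42 = c8 xor 42 = 8a
byte 1: (a6 xor c8) xor 65 = 6e xor 65 = 0b
byte 2: (6b xor 64) xor 72 = 0f xor 72 = 7d
byte 3: (2b xor 61) xor 6c = 4a xor 6c = 26
byte 4: (bd xor fc) xor 69 = 41 xor 69 = 28
byte 5: (a3 xor a3) xor 6e = 00 xor 6e = 6e
byte 6: (56 xor e7) xor 20 = b1 xor 20 = 91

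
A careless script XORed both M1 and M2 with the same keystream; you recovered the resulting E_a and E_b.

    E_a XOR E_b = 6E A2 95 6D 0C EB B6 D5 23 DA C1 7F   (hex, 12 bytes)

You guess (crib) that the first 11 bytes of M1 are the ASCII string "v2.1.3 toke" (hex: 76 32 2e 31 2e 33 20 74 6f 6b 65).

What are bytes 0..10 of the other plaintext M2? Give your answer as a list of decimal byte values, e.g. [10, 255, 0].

[24, 144, 187, 92, 34, 216, 150, 161, 76, 177, 164]

Since E_a ⊕ E_b = M1 ⊕ M2, XORing with the guessed M1 bytes yields the corresponding M2 bytes: M2 = (E_a ⊕ E_b) ⊕ M1.
byte 0: 01101110 xor 01110110 = 00011000
byte 1: 10100010 xor 00110010 = 10010000
byte 2: 10010101 xor 00101110 = 10111011
byte 3: 01101101 xor 00110001 = 01011100
byte 4: 00001100 xor 00101110 = 00100010
byte 5: 11101011 xor 00110011 = 11011000
byte 6: 10110110 xor 00100000 = 10010110
byte 7: 11010101 xor 01110100 = 10100001
byte 8: 00100011 xor 01101111 = 01001100
byte 9: 11011010 xor 01101011 = 10110001
byte 10: 11000001 xor 01100101 = 10100100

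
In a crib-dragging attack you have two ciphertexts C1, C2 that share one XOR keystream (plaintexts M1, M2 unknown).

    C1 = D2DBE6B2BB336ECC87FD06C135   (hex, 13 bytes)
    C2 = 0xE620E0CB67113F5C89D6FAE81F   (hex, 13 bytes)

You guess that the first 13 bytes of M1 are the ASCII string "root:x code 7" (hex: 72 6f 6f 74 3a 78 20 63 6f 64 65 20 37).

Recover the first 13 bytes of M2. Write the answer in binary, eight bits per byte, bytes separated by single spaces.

First, C1 ⊕ C2 = (M1 ⊕ K) ⊕ (M2 ⊕ K) = M1 ⊕ M2, so the key drops out. Then M2 = (M1 ⊕ M2) ⊕ M1 over the first 13 bytes.
byte 0: (d2 XOR e6) XOR 72 = 34 XOR 72 = 46
byte 1: (db XOR 20) XOR 6f = fb XOR 6f = 94
byte 2: (e6 XOR e0) XOR 6f = 06 XOR 6f = 69
byte 3: (b2 XOR cb) XOR 74 = 79 XOR 74 = 0d
byte 4: (bb XOR 67) XOR 3a = dc XOR 3a = e6
byte 5: (33 XOR 11) XOR 78 = 22 XOR 78 = 5a
byte 6: (6e XOR 3f) XOR 20 = 51 XOR 20 = 71
byte 7: (cc XOR 5c) XOR 63 = 90 XOR 63 = f3
byte 8: (87 XOR 89) XOR 6f = 0e XOR 6f = 61
byte 9: (fd XOR d6) XOR 64 = 2b XOR 64 = 4f
byte 10: (06 XOR fa) XOR 65 = fc XOR 65 = 99
byte 11: (c1 XOR e8) XOR 20 = 29 XOR 20 = 09
byte 12: (35 XOR 1f) XOR 37 = 2a XOR 37 = 1d

01000110 10010100 01101001 00001101 11100110 01011010 01110001 11110011 01100001 01001111 10011001 00001001 00011101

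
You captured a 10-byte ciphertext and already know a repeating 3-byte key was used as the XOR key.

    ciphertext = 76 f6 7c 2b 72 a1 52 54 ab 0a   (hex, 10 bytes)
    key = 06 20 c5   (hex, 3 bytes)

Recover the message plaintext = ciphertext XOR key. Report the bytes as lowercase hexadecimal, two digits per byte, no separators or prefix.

70d6b92d526454746e0c

The 3-byte key repeats, so the effective keystream is 06 20 c5 06 20 c5 06 20 c5 06.
byte 0: 76 ^ 06 = 70
byte 1: f6 ^ 20 = d6
byte 2: 7c ^ c5 = b9
byte 3: 2b ^ 06 = 2d
byte 4: 72 ^ 20 = 52
byte 5: a1 ^ c5 = 64
byte 6: 52 ^ 06 = 54
byte 7: 54 ^ 20 = 74
byte 8: ab ^ c5 = 6e
byte 9: 0a ^ 06 = 0c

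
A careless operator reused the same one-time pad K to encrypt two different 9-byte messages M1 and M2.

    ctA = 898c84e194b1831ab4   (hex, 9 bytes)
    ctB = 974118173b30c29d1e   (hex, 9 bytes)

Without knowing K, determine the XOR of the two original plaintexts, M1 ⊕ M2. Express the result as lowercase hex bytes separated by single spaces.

ctA ⊕ ctB = (M1 ⊕ K) ⊕ (M2 ⊕ K) = M1 ⊕ M2 — the shared key cancels under XOR.
89 ⊕ 97 = 1e
8c ⊕ 41 = cd
84 ⊕ 18 = 9c
e1 ⊕ 17 = f6
94 ⊕ 3b = af
b1 ⊕ 30 = 81
83 ⊕ c2 = 41
1a ⊕ 9d = 87
b4 ⊕ 1e = aa

1e cd 9c f6 af 81 41 87 aa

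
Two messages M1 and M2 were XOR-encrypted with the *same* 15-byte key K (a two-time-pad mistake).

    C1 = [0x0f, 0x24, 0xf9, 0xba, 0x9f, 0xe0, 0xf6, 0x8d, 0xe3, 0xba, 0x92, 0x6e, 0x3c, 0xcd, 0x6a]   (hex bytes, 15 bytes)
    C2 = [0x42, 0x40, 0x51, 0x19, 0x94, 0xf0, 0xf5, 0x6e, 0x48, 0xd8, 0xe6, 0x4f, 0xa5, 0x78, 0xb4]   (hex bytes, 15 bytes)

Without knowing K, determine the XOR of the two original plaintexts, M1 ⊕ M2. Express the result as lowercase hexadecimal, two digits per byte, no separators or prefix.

4d64a8a30b1003e3ab62742199b5de

C1 ⊕ C2 = (M1 ⊕ K) ⊕ (M2 ⊕ K) = M1 ⊕ M2 — the shared key cancels under XOR.
byte 0: 0f ^ 42 = 4d
byte 1: 24 ^ 40 = 64
byte 2: f9 ^ 51 = a8
byte 3: ba ^ 19 = a3
byte 4: 9f ^ 94 = 0b
byte 5: e0 ^ f0 = 10
byte 6: f6 ^ f5 = 03
byte 7: 8d ^ 6e = e3
byte 8: e3 ^ 48 = ab
byte 9: ba ^ d8 = 62
byte 10: 92 ^ e6 = 74
byte 11: 6e ^ 4f = 21
byte 12: 3c ^ a5 = 99
byte 13: cd ^ 78 = b5
byte 14: 6a ^ b4 = de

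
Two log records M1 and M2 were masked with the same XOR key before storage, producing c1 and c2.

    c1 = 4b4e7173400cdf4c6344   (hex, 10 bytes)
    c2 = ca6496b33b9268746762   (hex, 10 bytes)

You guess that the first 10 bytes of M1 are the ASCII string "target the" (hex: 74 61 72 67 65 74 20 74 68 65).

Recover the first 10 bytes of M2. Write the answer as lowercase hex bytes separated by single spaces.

First, c1 ⊕ c2 = (M1 ⊕ K) ⊕ (M2 ⊕ K) = M1 ⊕ M2, so the key drops out. Then M2 = (M1 ⊕ M2) ⊕ M1 over the first 10 bytes.
byte 0: (4b ^ ca) ^ 74 = 81 ^ 74 = f5
byte 1: (4e ^ 64) ^ 61 = 2a ^ 61 = 4b
byte 2: (71 ^ 96) ^ 72 = e7 ^ 72 = 95
byte 3: (73 ^ b3) ^ 67 = c0 ^ 67 = a7
byte 4: (40 ^ 3b) ^ 65 = 7b ^ 65 = 1e
byte 5: (0c ^ 92) ^ 74 = 9e ^ 74 = ea
byte 6: (df ^ 68) ^ 20 = b7 ^ 20 = 97
byte 7: (4c ^ 74) ^ 74 = 38 ^ 74 = 4c
byte 8: (63 ^ 67) ^ 68 = 04 ^ 68 = 6c
byte 9: (44 ^ 62) ^ 65 = 26 ^ 65 = 43

f5 4b 95 a7 1e ea 97 4c 6c 43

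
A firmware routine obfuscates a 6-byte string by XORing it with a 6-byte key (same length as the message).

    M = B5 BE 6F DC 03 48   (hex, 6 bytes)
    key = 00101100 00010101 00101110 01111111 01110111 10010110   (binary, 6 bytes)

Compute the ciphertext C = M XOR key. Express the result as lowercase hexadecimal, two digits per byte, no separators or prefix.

b5 ⊕ 2c = 99
be ⊕ 15 = ab
6f ⊕ 2e = 41
dc ⊕ 7f = a3
03 ⊕ 77 = 74
48 ⊕ 96 = de

99ab41a374de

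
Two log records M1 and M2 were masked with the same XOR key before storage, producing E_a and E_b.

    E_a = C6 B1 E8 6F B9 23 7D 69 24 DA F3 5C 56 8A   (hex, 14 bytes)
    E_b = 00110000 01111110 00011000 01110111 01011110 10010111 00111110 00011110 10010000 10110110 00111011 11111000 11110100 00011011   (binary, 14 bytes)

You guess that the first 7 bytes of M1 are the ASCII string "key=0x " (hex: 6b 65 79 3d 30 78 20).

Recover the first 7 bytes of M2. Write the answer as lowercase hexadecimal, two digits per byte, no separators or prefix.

First, E_a ⊕ E_b = (M1 ⊕ K) ⊕ (M2 ⊕ K) = M1 ⊕ M2, so the key drops out. Then M2 = (M1 ⊕ M2) ⊕ M1 over the first 7 bytes.
byte 0: (c6 ⊕ 30) ⊕ 6b = f6 ⊕ 6b = 9d
byte 1: (b1 ⊕ 7e) ⊕ 65 = cf ⊕ 65 = aa
byte 2: (e8 ⊕ 18) ⊕ 79 = f0 ⊕ 79 = 89
byte 3: (6f ⊕ 77) ⊕ 3d = 18 ⊕ 3d = 25
byte 4: (b9 ⊕ 5e) ⊕ 30 = e7 ⊕ 30 = d7
byte 5: (23 ⊕ 97) ⊕ 78 = b4 ⊕ 78 = cc
byte 6: (7d ⊕ 3e) ⊕ 20 = 43 ⊕ 20 = 63

9daa8925d7cc63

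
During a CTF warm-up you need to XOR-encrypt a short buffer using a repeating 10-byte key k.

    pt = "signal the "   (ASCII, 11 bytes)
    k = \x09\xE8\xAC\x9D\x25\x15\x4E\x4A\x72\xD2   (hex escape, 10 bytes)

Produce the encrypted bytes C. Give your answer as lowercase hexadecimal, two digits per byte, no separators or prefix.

The 10-byte key repeats, so the effective keystream is 09 e8 ac 9d 25 15 4e 4a 72 d2 09.
byte 0: 73 ^ 09 = 7a
byte 1: 69 ^ e8 = 81
byte 2: 67 ^ ac = cb
byte 3: 6e ^ 9d = f3
byte 4: 61 ^ 25 = 44
byte 5: 6c ^ 15 = 79
byte 6: 20 ^ 4e = 6e
byte 7: 74 ^ 4a = 3e
byte 8: 68 ^ 72 = 1a
byte 9: 65 ^ d2 = b7
byte 10: 20 ^ 09 = 29

7a81cbf344796e3e1ab729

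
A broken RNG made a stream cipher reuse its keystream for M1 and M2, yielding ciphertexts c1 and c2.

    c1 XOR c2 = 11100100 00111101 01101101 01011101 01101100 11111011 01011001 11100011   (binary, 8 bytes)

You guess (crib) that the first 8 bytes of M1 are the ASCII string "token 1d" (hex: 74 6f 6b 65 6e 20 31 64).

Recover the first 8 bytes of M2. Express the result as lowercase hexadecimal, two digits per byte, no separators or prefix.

9052063802db6887

Since c1 ⊕ c2 = M1 ⊕ M2, XORing with the guessed M1 bytes yields the corresponding M2 bytes: M2 = (c1 ⊕ c2) ⊕ M1.
11100100 XOR 01110100 = 10010000
00111101 XOR 01101111 = 01010010
01101101 XOR 01101011 = 00000110
01011101 XOR 01100101 = 00111000
01101100 XOR 01101110 = 00000010
11111011 XOR 00100000 = 11011011
01011001 XOR 00110001 = 01101000
11100011 XOR 01100100 = 10000111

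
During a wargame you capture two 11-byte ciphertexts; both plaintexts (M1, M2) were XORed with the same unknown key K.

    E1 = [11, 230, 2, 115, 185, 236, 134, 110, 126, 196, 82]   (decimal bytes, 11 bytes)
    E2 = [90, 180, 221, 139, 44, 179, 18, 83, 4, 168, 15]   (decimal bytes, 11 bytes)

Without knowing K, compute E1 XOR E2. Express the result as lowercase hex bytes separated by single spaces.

E1 ⊕ E2 = (M1 ⊕ K) ⊕ (M2 ⊕ K) = M1 ⊕ M2 — the shared key cancels under XOR.
00001011 ⊕ 01011010 = 01010001
11100110 ⊕ 10110100 = 01010010
00000010 ⊕ 11011101 = 11011111
01110011 ⊕ 10001011 = 11111000
10111001 ⊕ 00101100 = 10010101
11101100 ⊕ 10110011 = 01011111
10000110 ⊕ 00010010 = 10010100
01101110 ⊕ 01010011 = 00111101
01111110 ⊕ 00000100 = 01111010
11000100 ⊕ 10101000 = 01101100
01010010 ⊕ 00001111 = 01011101

51 52 df f8 95 5f 94 3d 7a 6c 5d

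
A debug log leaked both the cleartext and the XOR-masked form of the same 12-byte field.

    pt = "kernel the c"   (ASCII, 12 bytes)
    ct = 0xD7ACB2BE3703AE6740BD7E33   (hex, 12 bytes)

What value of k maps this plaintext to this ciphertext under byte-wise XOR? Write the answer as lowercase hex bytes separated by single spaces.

bc c9 c0 d0 52 6f 8e 13 28 d8 5e 50

Since ct = pt ⊕ k, XORing both sides with pt gives k = pt ⊕ ct.
byte 0: 6b ^ d7 = bc
byte 1: 65 ^ ac = c9
byte 2: 72 ^ b2 = c0
byte 3: 6e ^ be = d0
byte 4: 65 ^ 37 = 52
byte 5: 6c ^ 03 = 6f
byte 6: 20 ^ ae = 8e
byte 7: 74 ^ 67 = 13
byte 8: 68 ^ 40 = 28
byte 9: 65 ^ bd = d8
byte 10: 20 ^ 7e = 5e
byte 11: 63 ^ 33 = 50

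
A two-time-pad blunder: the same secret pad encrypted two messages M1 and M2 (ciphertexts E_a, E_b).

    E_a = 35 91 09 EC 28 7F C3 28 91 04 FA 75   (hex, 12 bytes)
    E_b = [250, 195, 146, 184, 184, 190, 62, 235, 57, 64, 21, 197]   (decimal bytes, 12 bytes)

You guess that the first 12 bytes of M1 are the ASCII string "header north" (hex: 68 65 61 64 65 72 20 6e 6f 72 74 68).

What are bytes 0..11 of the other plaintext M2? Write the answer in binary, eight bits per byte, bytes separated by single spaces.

10100111 00110111 11111010 00110000 11110101 10110011 11011101 10101101 11000111 00110110 10011011 11011000

First, E_a ⊕ E_b = (M1 ⊕ K) ⊕ (M2 ⊕ K) = M1 ⊕ M2, so the key drops out. Then M2 = (M1 ⊕ M2) ⊕ M1 over the first 12 bytes.
byte 0: (35 ^ fa) ^ 68 = cf ^ 68 = a7
byte 1: (91 ^ c3) ^ 65 = 52 ^ 65 = 37
byte 2: (09 ^ 92) ^ 61 = 9b ^ 61 = fa
byte 3: (ec ^ b8) ^ 64 = 54 ^ 64 = 30
byte 4: (28 ^ b8) ^ 65 = 90 ^ 65 = f5
byte 5: (7f ^ be) ^ 72 = c1 ^ 72 = b3
byte 6: (c3 ^ 3e) ^ 20 = fd ^ 20 = dd
byte 7: (28 ^ eb) ^ 6e = c3 ^ 6e = ad
byte 8: (91 ^ 39) ^ 6f = a8 ^ 6f = c7
byte 9: (04 ^ 40) ^ 72 = 44 ^ 72 = 36
byte 10: (fa ^ 15) ^ 74 = ef ^ 74 = 9b
byte 11: (75 ^ c5) ^ 68 = b0 ^ 68 = d8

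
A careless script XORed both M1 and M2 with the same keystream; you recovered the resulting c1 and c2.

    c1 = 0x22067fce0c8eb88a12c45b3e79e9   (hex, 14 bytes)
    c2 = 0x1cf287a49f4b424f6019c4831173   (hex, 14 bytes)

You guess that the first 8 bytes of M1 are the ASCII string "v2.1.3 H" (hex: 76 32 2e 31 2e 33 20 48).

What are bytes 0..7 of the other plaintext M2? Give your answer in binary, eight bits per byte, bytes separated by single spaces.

First, c1 ⊕ c2 = (M1 ⊕ K) ⊕ (M2 ⊕ K) = M1 ⊕ M2, so the key drops out. Then M2 = (M1 ⊕ M2) ⊕ M1 over the first 8 bytes.
byte 0: (22 ^ 1c) ^ 76 = 3e ^ 76 = 48
byte 1: (06 ^ f2) ^ 32 = f4 ^ 32 = c6
byte 2: (7f ^ 87) ^ 2e = f8 ^ 2e = d6
byte 3: (ce ^ a4) ^ 31 = 6a ^ 31 = 5b
byte 4: (0c ^ 9f) ^ 2e = 93 ^ 2e = bd
byte 5: (8e ^ 4b) ^ 33 = c5 ^ 33 = f6
byte 6: (b8 ^ 42) ^ 20 = fa ^ 20 = da
byte 7: (8a ^ 4f) ^ 48 = c5 ^ 48 = 8d

01001000 11000110 11010110 01011011 10111101 11110110 11011010 10001101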